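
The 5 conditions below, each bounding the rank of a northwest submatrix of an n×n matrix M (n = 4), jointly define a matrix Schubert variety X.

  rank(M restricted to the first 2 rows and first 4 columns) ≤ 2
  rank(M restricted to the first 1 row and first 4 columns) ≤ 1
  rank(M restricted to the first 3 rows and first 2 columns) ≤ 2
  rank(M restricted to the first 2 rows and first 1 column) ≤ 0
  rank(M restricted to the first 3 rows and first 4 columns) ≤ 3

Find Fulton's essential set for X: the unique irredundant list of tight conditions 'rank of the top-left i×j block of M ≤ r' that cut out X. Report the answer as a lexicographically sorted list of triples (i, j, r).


Recovering R(i,j) via the rank-extension bound from the 5 conditions:

  R[1]: 0 | 1 | 1 | 1
  R[2]: 0 | 1 | 2 | 2
  R[3]: 1 | 2 | 3 | 3
  R[4]: 1 | 2 | 3 | 4

reading off 1-entries of Δ²R: w = (2, 3, 1, 4).

Rothe diagram D(w) (2 cells), 1 SE-corner (essential condition):

[(2, 1, 0)]


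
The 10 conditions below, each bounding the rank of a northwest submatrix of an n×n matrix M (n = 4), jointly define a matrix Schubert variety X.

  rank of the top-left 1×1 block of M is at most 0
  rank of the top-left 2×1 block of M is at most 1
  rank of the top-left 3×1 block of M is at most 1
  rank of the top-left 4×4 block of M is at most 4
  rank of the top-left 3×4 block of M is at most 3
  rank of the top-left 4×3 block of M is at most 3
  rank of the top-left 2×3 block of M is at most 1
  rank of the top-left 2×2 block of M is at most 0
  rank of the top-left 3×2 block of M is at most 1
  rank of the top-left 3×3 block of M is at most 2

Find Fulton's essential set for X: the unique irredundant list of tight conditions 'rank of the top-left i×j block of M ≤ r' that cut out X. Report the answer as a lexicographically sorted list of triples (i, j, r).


The tightest implied rank at each (i,j), from the 10 conditions:

  row 1: 0 0 1 1
  row 2: 0 0 1 2
  row 3: 1 1 2 3
  row 4: 1 2 3 4

the unique w with this rank table is (3, 4, 1, 2).

1 SE-corner of the 4-cell Rothe diagram gives Ess(w):

[(2, 2, 0)]


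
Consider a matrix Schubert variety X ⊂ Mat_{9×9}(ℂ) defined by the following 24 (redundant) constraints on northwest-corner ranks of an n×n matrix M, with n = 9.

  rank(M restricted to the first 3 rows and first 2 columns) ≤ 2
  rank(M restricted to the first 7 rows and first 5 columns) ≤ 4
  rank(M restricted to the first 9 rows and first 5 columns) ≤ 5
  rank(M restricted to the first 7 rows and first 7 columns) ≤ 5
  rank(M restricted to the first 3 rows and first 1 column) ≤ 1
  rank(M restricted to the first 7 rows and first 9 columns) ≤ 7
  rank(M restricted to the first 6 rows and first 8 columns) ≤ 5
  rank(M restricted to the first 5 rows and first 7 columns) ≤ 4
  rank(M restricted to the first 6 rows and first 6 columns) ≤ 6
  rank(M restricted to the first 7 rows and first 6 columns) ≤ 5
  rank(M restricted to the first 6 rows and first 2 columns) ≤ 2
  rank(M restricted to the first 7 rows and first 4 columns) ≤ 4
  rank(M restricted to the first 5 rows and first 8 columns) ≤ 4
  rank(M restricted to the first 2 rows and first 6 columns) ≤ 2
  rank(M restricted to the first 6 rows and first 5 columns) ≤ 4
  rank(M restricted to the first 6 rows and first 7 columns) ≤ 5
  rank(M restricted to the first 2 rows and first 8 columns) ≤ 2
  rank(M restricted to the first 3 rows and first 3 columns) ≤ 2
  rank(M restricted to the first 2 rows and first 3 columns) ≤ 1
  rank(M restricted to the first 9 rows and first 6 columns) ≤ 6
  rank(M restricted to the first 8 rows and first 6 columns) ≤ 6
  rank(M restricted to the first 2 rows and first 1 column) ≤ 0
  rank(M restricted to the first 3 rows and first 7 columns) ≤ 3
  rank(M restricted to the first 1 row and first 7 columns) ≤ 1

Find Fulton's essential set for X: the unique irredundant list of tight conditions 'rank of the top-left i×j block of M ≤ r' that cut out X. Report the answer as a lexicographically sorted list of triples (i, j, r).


Recovering R(i,j) via the rank-extension bound from the 24 conditions:

  0 | 1 | 1 | 1 | 1 | 1 | 1 | 1 | 1
  0 | 1 | 1 | 2 | 2 | 2 | 2 | 2 | 2
  1 | 2 | 2 | 3 | 3 | 3 | 3 | 3 | 3
  1 | 2 | 3 | 4 | 4 | 4 | 4 | 4 | 4
  1 | 2 | 3 | 4 | 4 | 4 | 4 | 4 | 5
  1 | 2 | 3 | 4 | 4 | 5 | 5 | 5 | 6
  1 | 2 | 3 | 4 | 4 | 5 | 5 | 6 | 7
  1 | 2 | 3 | 4 | 5 | 6 | 6 | 7 | 8
  1 | 2 | 3 | 4 | 5 | 6 | 7 | 8 | 9

hence w(1..9) = (2, 4, 1, 3, 9, 6, 8, 5, 7).

|D(w)|=10, |Ess(w)|=5:

[(2, 1, 0), (2, 3, 1), (5, 8, 4), (7, 5, 4), (7, 7, 5)]


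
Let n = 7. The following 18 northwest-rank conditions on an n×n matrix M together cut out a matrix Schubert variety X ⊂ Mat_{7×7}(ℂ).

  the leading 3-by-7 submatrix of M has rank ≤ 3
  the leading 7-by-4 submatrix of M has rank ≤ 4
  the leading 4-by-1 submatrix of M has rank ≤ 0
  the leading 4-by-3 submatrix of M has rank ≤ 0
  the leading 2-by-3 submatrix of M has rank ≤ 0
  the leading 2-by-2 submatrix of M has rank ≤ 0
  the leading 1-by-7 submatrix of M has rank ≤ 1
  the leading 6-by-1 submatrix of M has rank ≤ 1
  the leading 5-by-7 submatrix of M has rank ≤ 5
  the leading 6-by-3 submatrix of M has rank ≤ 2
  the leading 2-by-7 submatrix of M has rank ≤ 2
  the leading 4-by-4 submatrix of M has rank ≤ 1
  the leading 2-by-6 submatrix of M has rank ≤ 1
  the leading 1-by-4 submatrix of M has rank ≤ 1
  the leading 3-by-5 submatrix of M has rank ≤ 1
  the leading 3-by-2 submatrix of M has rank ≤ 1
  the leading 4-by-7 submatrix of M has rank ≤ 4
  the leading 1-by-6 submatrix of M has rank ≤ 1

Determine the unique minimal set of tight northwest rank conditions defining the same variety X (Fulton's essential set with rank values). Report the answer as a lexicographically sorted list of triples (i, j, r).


Computing R[i][j] = min implied NW-rank bound (n=7, 18 conditions):

  i=1: 0 | 0 | 0 | 1 | 1 | 1 | 1
  i=2: 0 | 0 | 0 | 1 | 1 | 1 | 2
  i=3: 0 | 0 | 0 | 1 | 1 | 2 | 3
  i=4: 0 | 0 | 0 | 1 | 2 | 3 | 4
  i=5: 1 | 1 | 1 | 2 | 3 | 4 | 5
  i=6: 1 | 2 | 2 | 3 | 4 | 5 | 6
  i=7: 1 | 2 | 3 | 4 | 5 | 6 | 7

giving w = (4, 7, 6, 5, 1, 2, 3) via Δ²R.

3 SE-corners of the 15-cell Rothe diagram give Ess(w):

[(2, 6, 1), (3, 5, 1), (4, 3, 0)]


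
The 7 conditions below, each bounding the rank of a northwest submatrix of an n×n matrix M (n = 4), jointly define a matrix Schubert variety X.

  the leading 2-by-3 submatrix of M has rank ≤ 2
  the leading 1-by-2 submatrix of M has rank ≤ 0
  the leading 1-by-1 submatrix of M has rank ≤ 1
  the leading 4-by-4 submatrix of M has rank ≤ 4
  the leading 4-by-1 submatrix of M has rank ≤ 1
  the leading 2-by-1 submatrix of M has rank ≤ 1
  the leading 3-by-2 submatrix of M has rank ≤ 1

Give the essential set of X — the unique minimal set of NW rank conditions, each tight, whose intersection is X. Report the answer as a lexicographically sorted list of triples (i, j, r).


Rank table r_w(4×4) implied by the 7 constraints:

  row 1: 0, 0, 1, 1
  row 2: 1, 1, 2, 2
  row 3: 1, 1, 2, 3
  row 4: 1, 2, 3, 4

reading off 1-entries of Δ²R: w = (3, 1, 4, 2).

D(w) has 3 cells with 2 SE-corners; essential set:

[(1, 2, 0), (3, 2, 1)]


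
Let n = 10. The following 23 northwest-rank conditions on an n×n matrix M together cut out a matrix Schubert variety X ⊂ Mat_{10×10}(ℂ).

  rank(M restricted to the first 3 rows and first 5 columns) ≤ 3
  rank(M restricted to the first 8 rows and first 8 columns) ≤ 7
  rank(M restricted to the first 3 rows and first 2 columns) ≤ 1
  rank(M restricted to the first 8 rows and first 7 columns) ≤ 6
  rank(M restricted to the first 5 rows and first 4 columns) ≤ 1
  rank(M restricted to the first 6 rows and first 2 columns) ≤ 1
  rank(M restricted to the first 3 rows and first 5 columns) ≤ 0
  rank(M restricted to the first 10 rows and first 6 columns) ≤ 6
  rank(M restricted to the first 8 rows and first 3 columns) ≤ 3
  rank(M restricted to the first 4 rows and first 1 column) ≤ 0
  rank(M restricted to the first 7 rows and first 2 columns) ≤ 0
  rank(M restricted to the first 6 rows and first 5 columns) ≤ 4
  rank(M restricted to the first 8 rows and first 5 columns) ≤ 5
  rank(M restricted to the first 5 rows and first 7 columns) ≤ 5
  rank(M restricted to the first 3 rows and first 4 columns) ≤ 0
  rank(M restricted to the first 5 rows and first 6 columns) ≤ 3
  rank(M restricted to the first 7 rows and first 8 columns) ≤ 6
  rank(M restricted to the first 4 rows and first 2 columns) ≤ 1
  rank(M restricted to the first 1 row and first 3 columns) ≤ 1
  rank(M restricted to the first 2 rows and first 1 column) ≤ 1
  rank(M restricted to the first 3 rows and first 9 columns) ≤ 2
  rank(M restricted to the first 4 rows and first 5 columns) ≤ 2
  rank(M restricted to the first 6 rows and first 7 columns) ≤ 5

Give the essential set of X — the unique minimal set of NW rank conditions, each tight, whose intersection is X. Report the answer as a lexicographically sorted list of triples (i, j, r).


Computing R[i][j] = min implied NW-rank bound (n=10, 23 conditions):

  row 1: 0, 0, 0, 0, 0, 1, 1, 1, 1, 1
  row 2: 0, 0, 0, 0, 0, 1, 2, 2, 2, 2
  row 3: 0, 0, 0, 0, 0, 1, 2, 2, 2, 3
  row 4: 0, 0, 1, 1, 1, 2, 3, 3, 3, 4
  row 5: 0, 0, 1, 1, 2, 3, 4, 4, 4, 5
  row 6: 0, 0, 1, 2, 3, 4, 5, 5, 5, 6
  row 7: 0, 0, 1, 2, 3, 4, 5, 6, 6, 7
  row 8: 1, 1, 2, 3, 4, 5, 6, 7, 7, 8
  row 9: 1, 2, 3, 4, 5, 6, 7, 8, 8, 9
  row 10: 1, 2, 3, 4, 5, 6, 7, 8, 9, 10

reading off 1-entries of Δ²R: w = (6, 7, 10, 3, 5, 4, 8, 1, 2, 9).

D(w) has 26 cells with 4 SE-corners; essential set:

[(3, 5, 0), (3, 9, 2), (5, 4, 1), (7, 2, 0)]


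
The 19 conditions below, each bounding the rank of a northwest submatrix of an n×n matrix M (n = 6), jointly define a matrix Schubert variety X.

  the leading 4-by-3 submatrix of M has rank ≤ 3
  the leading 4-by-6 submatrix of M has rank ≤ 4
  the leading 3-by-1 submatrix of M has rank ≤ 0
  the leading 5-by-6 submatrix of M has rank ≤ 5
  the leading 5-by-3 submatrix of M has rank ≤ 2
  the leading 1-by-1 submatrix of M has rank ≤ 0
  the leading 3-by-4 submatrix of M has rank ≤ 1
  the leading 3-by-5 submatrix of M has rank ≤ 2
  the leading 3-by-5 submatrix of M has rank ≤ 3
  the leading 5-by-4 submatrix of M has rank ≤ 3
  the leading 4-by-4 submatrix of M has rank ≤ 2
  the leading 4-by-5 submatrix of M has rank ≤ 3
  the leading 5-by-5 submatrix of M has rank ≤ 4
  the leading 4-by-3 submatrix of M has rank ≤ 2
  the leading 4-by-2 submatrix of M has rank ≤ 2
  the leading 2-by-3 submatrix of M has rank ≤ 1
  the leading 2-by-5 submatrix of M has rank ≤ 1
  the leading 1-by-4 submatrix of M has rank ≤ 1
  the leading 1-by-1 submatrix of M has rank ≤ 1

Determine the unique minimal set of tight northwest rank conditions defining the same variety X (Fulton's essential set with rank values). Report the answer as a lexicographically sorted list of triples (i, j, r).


Computing R[i][j] = min implied NW-rank bound (n=6, 19 conditions):

  R[1]: 0, 1, 1, 1, 1, 1
  R[2]: 0, 1, 1, 1, 1, 2
  R[3]: 0, 1, 1, 1, 2, 3
  R[4]: 1, 2, 2, 2, 3, 4
  R[5]: 1, 2, 2, 3, 4, 5
  R[6]: 1, 2, 3, 4, 5, 6

second differences of R give the permutation w = (2, 6, 5, 1, 4, 3).

Fulton essential set (4 of the 9 Rothe cells):

[(2, 5, 1), (3, 1, 0), (3, 4, 1), (5, 3, 2)]


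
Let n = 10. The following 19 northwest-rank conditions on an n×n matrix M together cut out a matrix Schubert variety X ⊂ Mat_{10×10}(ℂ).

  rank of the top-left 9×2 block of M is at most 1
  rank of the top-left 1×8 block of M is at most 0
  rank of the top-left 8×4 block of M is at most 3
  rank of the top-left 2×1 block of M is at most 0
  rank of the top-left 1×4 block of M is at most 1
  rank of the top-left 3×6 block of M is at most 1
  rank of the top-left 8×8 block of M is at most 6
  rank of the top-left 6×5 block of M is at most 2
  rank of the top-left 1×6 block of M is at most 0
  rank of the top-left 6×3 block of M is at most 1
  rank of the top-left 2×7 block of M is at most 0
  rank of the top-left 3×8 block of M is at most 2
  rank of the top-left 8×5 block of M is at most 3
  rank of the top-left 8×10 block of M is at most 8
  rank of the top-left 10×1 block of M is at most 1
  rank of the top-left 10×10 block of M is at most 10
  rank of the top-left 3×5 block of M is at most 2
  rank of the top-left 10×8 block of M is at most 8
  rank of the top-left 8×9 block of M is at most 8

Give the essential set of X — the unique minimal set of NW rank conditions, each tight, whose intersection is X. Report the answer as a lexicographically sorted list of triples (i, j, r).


Recovering R(i,j) via the rank-extension bound from the 19 conditions:

  R[1]: 0 0 0 0 0 0 0 0 1 1
  R[2]: 0 0 0 0 0 0 0 1 2 2
  R[3]: 1 1 1 1 1 1 1 2 3 3
  R[4]: 1 1 1 2 2 2 2 3 4 4
  R[5]: 1 1 1 2 2 3 3 4 5 5
  R[6]: 1 1 1 2 2 3 4 5 6 6
  R[7]: 1 1 2 3 3 4 5 6 7 7
  R[8]: 1 1 2 3 3 4 5 6 7 8
  R[9]: 1 1 2 3 4 5 6 7 8 9
  R[10]: 1 2 3 4 5 6 7 8 9 10

giving w = (9, 8, 1, 4, 6, 7, 3, 10, 5, 2) via Δ²R.

6 SE-corners of the 27-cell Rothe diagram give Ess(w):

[(1, 8, 0), (2, 7, 0), (6, 3, 1), (6, 5, 2), (8, 5, 3), (9, 2, 1)]


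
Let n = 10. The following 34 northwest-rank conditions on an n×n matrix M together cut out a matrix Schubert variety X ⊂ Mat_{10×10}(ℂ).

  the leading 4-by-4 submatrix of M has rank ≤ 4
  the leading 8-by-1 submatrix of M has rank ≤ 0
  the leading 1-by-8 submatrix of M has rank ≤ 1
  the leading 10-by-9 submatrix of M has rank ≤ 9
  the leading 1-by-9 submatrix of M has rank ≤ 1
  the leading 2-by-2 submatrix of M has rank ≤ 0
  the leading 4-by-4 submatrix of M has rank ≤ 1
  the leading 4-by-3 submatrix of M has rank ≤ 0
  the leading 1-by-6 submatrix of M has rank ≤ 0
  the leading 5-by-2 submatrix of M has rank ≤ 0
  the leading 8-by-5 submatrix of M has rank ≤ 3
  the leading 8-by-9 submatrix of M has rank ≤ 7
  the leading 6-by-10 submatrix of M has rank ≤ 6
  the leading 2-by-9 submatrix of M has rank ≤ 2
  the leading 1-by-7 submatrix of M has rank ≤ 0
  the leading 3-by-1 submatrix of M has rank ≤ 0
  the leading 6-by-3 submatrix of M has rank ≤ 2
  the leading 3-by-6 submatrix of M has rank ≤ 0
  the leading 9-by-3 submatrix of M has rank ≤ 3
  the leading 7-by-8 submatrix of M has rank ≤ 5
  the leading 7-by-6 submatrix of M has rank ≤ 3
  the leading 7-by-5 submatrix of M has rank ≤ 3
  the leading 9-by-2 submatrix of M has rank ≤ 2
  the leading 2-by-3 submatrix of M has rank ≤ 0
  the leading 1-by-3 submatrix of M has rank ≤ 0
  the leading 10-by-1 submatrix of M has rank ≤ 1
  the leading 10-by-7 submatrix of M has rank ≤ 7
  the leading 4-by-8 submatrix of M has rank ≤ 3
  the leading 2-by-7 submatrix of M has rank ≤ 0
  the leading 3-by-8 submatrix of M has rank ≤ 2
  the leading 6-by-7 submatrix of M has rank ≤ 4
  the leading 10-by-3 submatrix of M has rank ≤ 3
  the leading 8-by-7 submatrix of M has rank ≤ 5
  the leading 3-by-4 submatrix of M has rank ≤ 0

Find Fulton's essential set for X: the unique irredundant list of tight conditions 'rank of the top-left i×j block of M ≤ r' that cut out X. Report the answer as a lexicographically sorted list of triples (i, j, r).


The tightest implied rank at each (i,j), from the 34 conditions:

  i=1: 0 0 0 0 0 0 0 1 1 1
  i=2: 0 0 0 0 0 0 0 1 2 2
  i=3: 0 0 0 0 0 0 1 2 3 3
  i=4: 0 0 0 1 1 1 2 3 4 4
  i=5: 0 0 1 2 2 2 3 4 5 5
  i=6: 0 1 2 3 3 3 4 5 6 6
  i=7: 0 1 2 3 3 3 4 5 6 7
  i=8: 0 1 2 3 3 4 5 6 7 8
  i=9: 1 2 3 4 4 5 6 7 8 9
  i=10: 1 2 3 4 5 6 7 8 9 10

so w = (8, 9, 7, 4, 3, 2, 10, 6, 1, 5).

Rothe diagram D(w) (31 cells), 7 SE-corners (essential conditions):

[(2, 7, 0), (3, 6, 0), (4, 3, 0), (5, 2, 0), (7, 6, 3), (8, 1, 0), (8, 5, 3)]


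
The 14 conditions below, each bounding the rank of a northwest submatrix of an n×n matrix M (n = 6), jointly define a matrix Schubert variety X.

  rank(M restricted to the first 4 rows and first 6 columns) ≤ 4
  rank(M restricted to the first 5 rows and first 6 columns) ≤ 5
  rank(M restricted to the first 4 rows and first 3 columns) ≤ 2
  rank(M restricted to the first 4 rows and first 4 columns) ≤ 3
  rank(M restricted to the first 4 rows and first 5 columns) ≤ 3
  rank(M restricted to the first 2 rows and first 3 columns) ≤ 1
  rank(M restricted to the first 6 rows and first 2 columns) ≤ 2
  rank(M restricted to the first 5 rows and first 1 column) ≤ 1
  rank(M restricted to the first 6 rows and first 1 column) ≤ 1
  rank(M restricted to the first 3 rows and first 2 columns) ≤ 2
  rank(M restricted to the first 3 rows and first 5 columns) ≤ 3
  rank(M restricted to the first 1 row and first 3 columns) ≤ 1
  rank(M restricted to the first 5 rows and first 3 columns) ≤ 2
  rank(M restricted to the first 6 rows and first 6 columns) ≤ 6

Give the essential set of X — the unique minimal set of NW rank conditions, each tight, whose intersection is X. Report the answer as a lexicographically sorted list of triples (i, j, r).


Rank table r_w(6×6) implied by the 14 constraints:

  R[1]: 1  1  1  1  1  1
  R[2]: 1  1  1  2  2  2
  R[3]: 1  2  2  3  3  3
  R[4]: 1  2  2  3  3  4
  R[5]: 1  2  2  3  4  5
  R[6]: 1  2  3  4  5  6

so w = (1, 4, 2, 6, 5, 3).

ℓ(w)=5; the 3 essential cells (i,j,r):

[(2, 3, 1), (4, 5, 3), (5, 3, 2)]


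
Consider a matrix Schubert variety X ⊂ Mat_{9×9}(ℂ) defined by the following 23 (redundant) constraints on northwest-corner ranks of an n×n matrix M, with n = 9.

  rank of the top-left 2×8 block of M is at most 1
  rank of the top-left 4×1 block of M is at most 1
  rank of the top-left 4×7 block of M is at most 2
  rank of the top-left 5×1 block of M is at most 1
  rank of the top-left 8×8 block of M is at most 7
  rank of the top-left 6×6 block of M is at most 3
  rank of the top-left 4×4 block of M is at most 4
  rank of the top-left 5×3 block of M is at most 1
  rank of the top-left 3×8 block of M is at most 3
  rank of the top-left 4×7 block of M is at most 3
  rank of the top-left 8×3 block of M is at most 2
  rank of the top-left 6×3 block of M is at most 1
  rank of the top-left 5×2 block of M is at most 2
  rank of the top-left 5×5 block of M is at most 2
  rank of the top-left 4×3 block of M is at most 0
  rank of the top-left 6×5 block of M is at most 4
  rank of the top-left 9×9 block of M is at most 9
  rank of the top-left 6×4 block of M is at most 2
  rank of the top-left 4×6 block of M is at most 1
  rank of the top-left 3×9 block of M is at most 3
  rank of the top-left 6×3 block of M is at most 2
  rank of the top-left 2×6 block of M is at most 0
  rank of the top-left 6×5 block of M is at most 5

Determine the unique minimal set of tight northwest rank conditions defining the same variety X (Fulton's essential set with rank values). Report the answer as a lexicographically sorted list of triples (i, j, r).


Propagating the 23 rank bounds to every northwest block:

  i=1: 0 0 0 0 0 0 1 1 1
  i=2: 0 0 0 0 0 0 1 1 2
  i=3: 0 0 0 1 1 1 2 2 3
  i=4: 0 0 0 1 1 1 2 3 4
  i=5: 1 1 1 2 2 2 3 4 5
  i=6: 1 1 1 2 3 3 4 5 6
  i=7: 1 2 2 3 4 4 5 6 7
  i=8: 1 2 2 3 4 5 6 7 8
  i=9: 1 2 3 4 5 6 7 8 9

reading off 1-entries of Δ²R: w = (7, 9, 4, 8, 1, 5, 2, 6, 3).

Rothe diagram D(w) (24 cells), 6 SE-corners (essential conditions):

[(2, 6, 0), (2, 8, 1), (4, 3, 0), (4, 6, 1), (6, 3, 1), (8, 3, 2)]


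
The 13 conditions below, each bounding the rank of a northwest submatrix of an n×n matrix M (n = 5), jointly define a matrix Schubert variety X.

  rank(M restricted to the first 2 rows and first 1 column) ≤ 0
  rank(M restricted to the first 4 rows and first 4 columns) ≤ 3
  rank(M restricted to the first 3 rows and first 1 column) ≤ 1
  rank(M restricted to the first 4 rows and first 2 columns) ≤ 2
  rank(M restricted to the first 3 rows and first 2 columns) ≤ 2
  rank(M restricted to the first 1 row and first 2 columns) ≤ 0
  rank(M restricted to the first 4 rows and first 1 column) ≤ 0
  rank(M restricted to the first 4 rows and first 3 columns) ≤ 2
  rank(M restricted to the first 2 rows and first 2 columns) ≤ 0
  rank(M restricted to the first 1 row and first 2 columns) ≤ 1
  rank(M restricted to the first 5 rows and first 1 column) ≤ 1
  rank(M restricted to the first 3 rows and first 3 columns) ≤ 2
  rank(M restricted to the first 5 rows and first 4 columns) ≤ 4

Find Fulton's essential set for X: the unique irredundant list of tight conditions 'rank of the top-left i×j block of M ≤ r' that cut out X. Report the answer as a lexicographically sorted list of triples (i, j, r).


The tightest implied rank at each (i,j), from the 13 conditions:

  row 1: 0 | 0 | 1 | 1 | 1
  row 2: 0 | 0 | 1 | 2 | 2
  row 3: 0 | 1 | 2 | 3 | 3
  row 4: 0 | 1 | 2 | 3 | 4
  row 5: 1 | 2 | 3 | 4 | 5

hence w(1..5) = (3, 4, 2, 5, 1).

|D(w)|=6, |Ess(w)|=2:

[(2, 2, 0), (4, 1, 0)]


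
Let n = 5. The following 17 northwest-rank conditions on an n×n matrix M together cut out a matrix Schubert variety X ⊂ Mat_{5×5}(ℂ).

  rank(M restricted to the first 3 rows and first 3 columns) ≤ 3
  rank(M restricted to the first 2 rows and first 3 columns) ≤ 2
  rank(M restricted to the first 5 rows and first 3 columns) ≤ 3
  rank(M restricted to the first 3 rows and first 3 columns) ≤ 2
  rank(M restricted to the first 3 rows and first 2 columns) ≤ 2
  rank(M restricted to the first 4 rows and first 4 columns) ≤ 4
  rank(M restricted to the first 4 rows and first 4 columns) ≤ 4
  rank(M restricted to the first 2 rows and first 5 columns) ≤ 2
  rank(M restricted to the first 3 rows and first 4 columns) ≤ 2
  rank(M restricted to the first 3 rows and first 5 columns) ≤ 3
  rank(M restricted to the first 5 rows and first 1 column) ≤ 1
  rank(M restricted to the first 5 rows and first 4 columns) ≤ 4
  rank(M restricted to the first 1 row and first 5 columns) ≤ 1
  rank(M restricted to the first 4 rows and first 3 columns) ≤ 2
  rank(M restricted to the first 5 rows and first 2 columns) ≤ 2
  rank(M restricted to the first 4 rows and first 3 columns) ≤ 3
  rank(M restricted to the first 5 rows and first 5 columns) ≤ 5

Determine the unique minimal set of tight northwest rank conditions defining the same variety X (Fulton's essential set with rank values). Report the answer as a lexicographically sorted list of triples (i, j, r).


Reconstructing r_w from the 17 given conditions:

  row 1: 1, 1, 1, 1, 1
  row 2: 1, 2, 2, 2, 2
  row 3: 1, 2, 2, 2, 3
  row 4: 1, 2, 2, 3, 4
  row 5: 1, 2, 3, 4, 5

hence w(1..5) = (1, 2, 5, 4, 3).

ℓ(w)=3; the 2 essential cells (i,j,r):

[(3, 4, 2), (4, 3, 2)]


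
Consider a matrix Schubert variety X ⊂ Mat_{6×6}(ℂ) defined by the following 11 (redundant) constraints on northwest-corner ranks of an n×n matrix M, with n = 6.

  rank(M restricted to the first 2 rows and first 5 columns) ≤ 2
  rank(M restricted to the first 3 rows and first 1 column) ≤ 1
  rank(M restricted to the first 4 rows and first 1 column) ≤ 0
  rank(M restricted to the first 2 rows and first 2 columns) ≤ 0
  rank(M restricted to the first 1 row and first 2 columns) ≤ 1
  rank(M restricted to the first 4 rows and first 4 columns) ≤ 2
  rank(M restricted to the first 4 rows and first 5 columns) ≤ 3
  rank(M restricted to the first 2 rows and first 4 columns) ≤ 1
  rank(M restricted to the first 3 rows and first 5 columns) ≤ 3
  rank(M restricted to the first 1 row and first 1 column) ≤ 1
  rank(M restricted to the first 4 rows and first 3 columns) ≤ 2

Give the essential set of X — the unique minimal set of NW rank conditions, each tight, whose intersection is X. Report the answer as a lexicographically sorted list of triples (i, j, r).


Propagating the 11 rank bounds to every northwest block:

  row 1: 0 0 1 1 1 1
  row 2: 0 0 1 1 2 2
  row 3: 0 1 2 2 3 3
  row 4: 0 1 2 2 3 4
  row 5: 1 2 3 3 4 5
  row 6: 1 2 3 4 5 6

so w = (3, 5, 2, 6, 1, 4).

Rothe diagram D(w) (8 cells), 4 SE-corners (essential conditions):

[(2, 2, 0), (2, 4, 1), (4, 1, 0), (4, 4, 2)]


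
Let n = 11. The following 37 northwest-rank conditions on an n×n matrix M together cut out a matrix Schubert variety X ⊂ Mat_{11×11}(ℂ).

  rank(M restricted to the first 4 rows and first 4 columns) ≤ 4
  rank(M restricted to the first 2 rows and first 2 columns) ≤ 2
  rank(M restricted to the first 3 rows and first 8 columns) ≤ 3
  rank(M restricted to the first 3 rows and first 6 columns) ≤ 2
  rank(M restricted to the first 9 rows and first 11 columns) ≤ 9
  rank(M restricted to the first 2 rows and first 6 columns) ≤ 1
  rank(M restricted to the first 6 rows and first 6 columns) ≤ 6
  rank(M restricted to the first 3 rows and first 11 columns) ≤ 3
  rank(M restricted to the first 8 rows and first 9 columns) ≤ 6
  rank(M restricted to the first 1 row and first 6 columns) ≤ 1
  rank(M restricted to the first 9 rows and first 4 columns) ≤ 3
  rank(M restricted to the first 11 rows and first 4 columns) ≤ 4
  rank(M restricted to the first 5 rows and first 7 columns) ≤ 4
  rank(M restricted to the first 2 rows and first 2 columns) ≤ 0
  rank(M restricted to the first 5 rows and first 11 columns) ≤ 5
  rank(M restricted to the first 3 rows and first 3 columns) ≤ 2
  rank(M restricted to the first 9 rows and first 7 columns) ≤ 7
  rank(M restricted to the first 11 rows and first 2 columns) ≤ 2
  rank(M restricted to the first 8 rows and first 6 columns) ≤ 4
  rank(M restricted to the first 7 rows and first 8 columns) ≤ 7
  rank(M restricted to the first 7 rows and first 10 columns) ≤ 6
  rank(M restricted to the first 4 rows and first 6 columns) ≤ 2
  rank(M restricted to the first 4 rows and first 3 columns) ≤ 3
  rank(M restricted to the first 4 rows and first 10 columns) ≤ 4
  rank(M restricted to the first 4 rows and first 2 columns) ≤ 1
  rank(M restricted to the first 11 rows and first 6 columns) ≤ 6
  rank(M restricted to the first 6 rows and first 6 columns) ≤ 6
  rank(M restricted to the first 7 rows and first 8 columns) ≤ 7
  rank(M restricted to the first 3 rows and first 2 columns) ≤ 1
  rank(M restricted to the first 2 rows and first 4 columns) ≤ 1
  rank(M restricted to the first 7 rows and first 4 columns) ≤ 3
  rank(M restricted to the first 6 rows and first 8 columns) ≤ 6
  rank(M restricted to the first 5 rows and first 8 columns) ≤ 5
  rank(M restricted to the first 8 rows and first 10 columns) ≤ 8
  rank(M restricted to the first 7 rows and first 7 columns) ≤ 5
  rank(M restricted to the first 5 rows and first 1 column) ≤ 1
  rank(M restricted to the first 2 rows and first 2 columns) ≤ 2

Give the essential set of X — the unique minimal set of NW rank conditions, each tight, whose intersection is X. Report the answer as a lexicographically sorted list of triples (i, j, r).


Recovering R(i,j) via the rank-extension bound from the 37 conditions:

  i=1: 0 0 1 1 1 1 1 1 1 1 1
  i=2: 0 0 1 1 1 1 2 2 2 2 2
  i=3: 1 1 2 2 2 2 3 3 3 3 3
  i=4: 1 1 2 2 2 2 3 4 4 4 4
  i=5: 1 2 3 3 3 3 4 5 5 5 5
  i=6: 1 2 3 3 4 4 5 6 6 6 6
  i=7: 1 2 3 3 4 4 5 6 6 6 7
  i=8: 1 2 3 3 4 4 5 6 6 7 8
  i=9: 1 2 3 3 4 5 6 7 7 8 9
  i=10: 1 2 3 4 5 6 7 8 8 9 10
  i=11: 1 2 3 4 5 6 7 8 9 10 11

second differences of R give the permutation w = (3, 7, 1, 8, 2, 5, 11, 10, 6, 4, 9).

Fulton essential set (8 of the 20 Rothe cells):

[(2, 2, 0), (2, 6, 1), (4, 2, 1), (4, 6, 2), (7, 10, 6), (8, 6, 4), (8, 9, 6), (9, 4, 3)]


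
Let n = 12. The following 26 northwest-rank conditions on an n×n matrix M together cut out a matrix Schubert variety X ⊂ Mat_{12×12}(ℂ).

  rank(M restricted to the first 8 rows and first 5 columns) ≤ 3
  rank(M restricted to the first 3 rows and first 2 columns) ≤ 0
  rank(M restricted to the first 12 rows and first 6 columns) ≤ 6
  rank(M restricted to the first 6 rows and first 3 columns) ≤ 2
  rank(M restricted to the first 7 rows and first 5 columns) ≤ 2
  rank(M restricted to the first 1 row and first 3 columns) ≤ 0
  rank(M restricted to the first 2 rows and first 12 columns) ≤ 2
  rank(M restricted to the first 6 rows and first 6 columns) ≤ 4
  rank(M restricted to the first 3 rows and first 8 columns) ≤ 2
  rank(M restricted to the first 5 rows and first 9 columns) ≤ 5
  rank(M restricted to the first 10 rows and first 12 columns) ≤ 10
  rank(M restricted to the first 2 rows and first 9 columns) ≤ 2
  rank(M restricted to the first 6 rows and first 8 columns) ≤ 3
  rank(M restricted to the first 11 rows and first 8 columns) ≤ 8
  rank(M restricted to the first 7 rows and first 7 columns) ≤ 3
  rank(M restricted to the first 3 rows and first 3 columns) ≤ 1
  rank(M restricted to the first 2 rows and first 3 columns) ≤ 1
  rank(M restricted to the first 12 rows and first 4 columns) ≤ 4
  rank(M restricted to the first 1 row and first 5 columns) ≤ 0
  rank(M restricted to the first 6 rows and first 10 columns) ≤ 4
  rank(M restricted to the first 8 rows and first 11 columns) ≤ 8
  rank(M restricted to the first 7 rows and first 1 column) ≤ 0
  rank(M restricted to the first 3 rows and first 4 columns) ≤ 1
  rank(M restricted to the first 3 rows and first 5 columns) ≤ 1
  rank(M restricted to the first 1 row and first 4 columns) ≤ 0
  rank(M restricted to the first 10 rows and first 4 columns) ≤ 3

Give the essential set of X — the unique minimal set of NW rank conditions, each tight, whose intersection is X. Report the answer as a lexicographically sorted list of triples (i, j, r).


Recovering R(i,j) via the rank-extension bound from the 26 conditions:

  0 | 0 | 0 | 0 | 0 | 1 | 1 | 1 | 1 | 1 | 1 | 1
  0 | 0 | 1 | 1 | 1 | 2 | 2 | 2 | 2 | 2 | 2 | 2
  0 | 0 | 1 | 1 | 1 | 2 | 2 | 2 | 3 | 3 | 3 | 3
  0 | 1 | 2 | 2 | 2 | 3 | 3 | 3 | 4 | 4 | 4 | 4
  0 | 1 | 2 | 2 | 2 | 3 | 3 | 3 | 4 | 4 | 5 | 5
  0 | 1 | 2 | 2 | 2 | 3 | 3 | 3 | 4 | 4 | 5 | 6
  0 | 1 | 2 | 2 | 2 | 3 | 3 | 4 | 5 | 5 | 6 | 7
  1 | 2 | 3 | 3 | 3 | 4 | 4 | 5 | 6 | 6 | 7 | 8
  1 | 2 | 3 | 3 | 4 | 5 | 5 | 6 | 7 | 7 | 8 | 9
  1 | 2 | 3 | 3 | 4 | 5 | 6 | 7 | 8 | 8 | 9 | 10
  1 | 2 | 3 | 4 | 5 | 6 | 7 | 8 | 9 | 9 | 10 | 11
  1 | 2 | 3 | 4 | 5 | 6 | 7 | 8 | 9 | 10 | 11 | 12

giving w = (6, 3, 9, 2, 11, 12, 8, 1, 5, 7, 4, 10) via Δ²R.

D(w) has 32 cells with 10 SE-corners; essential set:

[(1, 5, 0), (3, 2, 0), (3, 5, 1), (3, 8, 2), (6, 8, 3), (6, 10, 4), (7, 1, 0), (7, 5, 2), (7, 7, 3), (10, 4, 3)]


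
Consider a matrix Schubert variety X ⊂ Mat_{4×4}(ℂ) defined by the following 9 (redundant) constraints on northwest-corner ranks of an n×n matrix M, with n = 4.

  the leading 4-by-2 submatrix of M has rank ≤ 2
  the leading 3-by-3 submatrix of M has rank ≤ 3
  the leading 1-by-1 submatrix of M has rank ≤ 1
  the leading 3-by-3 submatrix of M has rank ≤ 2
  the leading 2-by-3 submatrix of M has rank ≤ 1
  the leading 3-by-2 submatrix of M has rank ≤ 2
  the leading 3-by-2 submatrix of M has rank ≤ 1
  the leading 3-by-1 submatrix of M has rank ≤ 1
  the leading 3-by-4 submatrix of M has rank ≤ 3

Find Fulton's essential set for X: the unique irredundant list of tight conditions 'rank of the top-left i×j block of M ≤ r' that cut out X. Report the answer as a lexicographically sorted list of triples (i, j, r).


The tightest implied rank at each (i,j), from the 9 conditions:

  row 1: 1 | 1 | 1 | 1
  row 2: 1 | 1 | 1 | 2
  row 3: 1 | 1 | 2 | 3
  row 4: 1 | 2 | 3 | 4

second differences of R give the permutation w = (1, 4, 3, 2).

ℓ(w)=3; the 2 essential cells (i,j,r):

[(2, 3, 1), (3, 2, 1)]


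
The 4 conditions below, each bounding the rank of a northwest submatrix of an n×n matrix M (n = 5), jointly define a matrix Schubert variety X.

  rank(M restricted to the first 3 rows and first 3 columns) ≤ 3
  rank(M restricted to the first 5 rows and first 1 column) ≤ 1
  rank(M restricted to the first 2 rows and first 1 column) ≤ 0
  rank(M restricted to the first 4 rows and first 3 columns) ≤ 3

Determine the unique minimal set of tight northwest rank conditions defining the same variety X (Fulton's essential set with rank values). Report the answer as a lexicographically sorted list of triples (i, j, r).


Recovering R(i,j) via the rank-extension bound from the 4 conditions:

  i=1: 0, 1, 1, 1, 1
  i=2: 0, 1, 2, 2, 2
  i=3: 1, 2, 3, 3, 3
  i=4: 1, 2, 3, 4, 4
  i=5: 1, 2, 3, 4, 5

the unique w with this rank table is (2, 3, 1, 4, 5).

Rothe diagram D(w) (2 cells), 1 SE-corner (essential condition):

[(2, 1, 0)]


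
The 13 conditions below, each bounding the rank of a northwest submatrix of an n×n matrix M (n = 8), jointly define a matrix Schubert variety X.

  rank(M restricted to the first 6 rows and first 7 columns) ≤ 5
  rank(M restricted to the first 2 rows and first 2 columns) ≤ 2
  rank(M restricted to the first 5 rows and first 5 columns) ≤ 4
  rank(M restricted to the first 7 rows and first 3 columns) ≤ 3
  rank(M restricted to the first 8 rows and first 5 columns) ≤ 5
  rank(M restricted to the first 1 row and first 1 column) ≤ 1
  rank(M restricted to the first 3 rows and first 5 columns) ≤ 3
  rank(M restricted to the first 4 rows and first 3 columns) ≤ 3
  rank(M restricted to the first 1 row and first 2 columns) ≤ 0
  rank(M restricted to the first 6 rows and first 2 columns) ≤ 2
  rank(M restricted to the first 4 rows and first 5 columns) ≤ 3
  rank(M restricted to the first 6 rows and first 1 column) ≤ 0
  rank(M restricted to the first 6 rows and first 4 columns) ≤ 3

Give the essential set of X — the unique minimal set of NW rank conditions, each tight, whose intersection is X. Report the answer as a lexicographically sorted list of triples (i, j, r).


Rank table r_w(8×8) implied by the 13 constraints:

  i=1: 0 | 0 | 1 | 1 | 1 | 1 | 1 | 1
  i=2: 0 | 1 | 2 | 2 | 2 | 2 | 2 | 2
  i=3: 0 | 1 | 2 | 3 | 3 | 3 | 3 | 3
  i=4: 0 | 1 | 2 | 3 | 3 | 4 | 4 | 4
  i=5: 0 | 1 | 2 | 3 | 4 | 5 | 5 | 5
  i=6: 0 | 1 | 2 | 3 | 4 | 5 | 5 | 6
  i=7: 1 | 2 | 3 | 4 | 5 | 6 | 6 | 7
  i=8: 1 | 2 | 3 | 4 | 5 | 6 | 7 | 8

the unique w with this rank table is (3, 2, 4, 6, 5, 8, 1, 7).

|D(w)|=9, |Ess(w)|=4:

[(1, 2, 0), (4, 5, 3), (6, 1, 0), (6, 7, 5)]


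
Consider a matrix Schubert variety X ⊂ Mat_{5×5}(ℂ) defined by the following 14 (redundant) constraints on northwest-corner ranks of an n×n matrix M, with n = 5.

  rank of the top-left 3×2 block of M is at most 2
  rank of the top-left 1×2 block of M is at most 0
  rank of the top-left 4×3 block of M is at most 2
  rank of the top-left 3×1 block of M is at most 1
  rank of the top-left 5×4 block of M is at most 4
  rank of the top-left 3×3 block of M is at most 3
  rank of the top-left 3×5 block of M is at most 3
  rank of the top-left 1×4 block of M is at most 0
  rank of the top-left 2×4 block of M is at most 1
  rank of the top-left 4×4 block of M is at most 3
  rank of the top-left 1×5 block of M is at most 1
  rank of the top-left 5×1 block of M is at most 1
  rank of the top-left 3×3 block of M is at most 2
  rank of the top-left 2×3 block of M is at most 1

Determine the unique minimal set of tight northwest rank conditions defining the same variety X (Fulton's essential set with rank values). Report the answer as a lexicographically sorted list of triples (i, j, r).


Recovering R(i,j) via the rank-extension bound from the 14 conditions:

  0 0 0 0 1
  1 1 1 1 2
  1 2 2 2 3
  1 2 2 3 4
  1 2 3 4 5

the unique w with this rank table is (5, 1, 2, 4, 3).

ℓ(w)=5; the 2 essential cells (i,j,r):

[(1, 4, 0), (4, 3, 2)]


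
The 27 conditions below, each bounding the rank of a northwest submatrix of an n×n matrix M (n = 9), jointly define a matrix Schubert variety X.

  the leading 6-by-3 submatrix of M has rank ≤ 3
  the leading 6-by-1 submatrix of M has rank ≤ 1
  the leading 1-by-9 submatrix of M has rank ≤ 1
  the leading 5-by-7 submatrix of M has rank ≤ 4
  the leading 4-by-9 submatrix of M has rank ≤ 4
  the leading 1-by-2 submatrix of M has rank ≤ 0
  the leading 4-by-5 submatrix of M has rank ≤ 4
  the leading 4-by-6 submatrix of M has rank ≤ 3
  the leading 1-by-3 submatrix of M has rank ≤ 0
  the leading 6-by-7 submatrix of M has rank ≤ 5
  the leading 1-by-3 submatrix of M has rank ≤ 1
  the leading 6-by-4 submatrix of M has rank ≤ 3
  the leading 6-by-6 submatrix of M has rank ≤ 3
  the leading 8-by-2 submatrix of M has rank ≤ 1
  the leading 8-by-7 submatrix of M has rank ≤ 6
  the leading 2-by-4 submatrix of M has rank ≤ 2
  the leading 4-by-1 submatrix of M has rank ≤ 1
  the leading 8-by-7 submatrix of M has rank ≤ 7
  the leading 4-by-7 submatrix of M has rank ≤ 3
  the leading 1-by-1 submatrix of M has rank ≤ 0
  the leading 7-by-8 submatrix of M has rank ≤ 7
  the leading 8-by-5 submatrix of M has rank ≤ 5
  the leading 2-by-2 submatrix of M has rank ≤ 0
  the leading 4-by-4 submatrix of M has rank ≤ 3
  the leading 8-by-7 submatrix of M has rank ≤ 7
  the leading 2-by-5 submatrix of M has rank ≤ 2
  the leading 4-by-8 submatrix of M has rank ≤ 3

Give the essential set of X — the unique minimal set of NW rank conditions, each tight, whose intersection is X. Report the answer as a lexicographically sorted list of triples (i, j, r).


The tightest implied rank at each (i,j), from the 27 conditions:

  0, 0, 0, 1, 1, 1, 1, 1, 1
  0, 0, 1, 2, 2, 2, 2, 2, 2
  1, 1, 2, 3, 3, 3, 3, 3, 3
  1, 1, 2, 3, 3, 3, 3, 3, 4
  1, 1, 2, 3, 3, 3, 4, 4, 5
  1, 1, 2, 3, 3, 3, 4, 5, 6
  1, 1, 2, 3, 4, 4, 5, 6, 7
  1, 1, 2, 3, 4, 5, 6, 7, 8
  1, 2, 3, 4, 5, 6, 7, 8, 9

the unique w with this rank table is (4, 3, 1, 9, 7, 8, 5, 6, 2).

5 SE-corners of the 18-cell Rothe diagram give Ess(w):

[(1, 3, 0), (2, 2, 0), (4, 8, 3), (6, 6, 3), (8, 2, 1)]


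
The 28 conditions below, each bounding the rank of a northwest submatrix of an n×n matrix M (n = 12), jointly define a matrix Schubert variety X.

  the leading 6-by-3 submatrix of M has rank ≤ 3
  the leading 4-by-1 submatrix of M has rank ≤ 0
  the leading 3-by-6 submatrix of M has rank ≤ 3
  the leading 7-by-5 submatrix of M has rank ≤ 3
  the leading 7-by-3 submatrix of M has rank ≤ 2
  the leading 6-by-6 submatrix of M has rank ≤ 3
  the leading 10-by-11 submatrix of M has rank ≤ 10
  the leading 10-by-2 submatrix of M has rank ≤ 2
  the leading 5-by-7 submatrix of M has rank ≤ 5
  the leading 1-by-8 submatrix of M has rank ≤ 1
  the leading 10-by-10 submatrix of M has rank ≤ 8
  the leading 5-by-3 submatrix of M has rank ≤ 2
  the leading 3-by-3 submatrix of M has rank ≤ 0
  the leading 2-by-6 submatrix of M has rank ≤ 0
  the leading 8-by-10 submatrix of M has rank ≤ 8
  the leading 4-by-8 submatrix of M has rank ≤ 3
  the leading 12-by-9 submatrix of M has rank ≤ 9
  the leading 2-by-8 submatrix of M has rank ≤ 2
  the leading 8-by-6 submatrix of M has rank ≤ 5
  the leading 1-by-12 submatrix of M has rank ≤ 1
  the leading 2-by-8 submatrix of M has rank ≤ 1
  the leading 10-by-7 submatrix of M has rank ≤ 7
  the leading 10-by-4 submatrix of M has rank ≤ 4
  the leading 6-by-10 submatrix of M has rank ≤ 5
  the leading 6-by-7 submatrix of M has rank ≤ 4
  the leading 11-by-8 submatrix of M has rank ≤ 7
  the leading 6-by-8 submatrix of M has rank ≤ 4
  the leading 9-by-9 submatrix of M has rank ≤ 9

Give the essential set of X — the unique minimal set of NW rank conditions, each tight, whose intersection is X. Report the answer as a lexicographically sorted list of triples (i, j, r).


Computing R[i][j] = min implied NW-rank bound (n=12, 28 conditions):

  R[1]: 0 0 0 0 0 0 1 1 1 1 1 1
  R[2]: 0 0 0 0 0 0 1 1 2 2 2 2
  R[3]: 0 0 0 1 1 1 2 2 3 3 3 3
  R[4]: 0 1 1 2 2 2 3 3 4 4 4 4
  R[5]: 1 2 2 3 3 3 4 4 5 5 5 5
  R[6]: 1 2 2 3 3 3 4 4 5 5 6 6
  R[7]: 1 2 2 3 3 4 5 5 6 6 7 7
  R[8]: 1 2 3 4 4 5 6 6 7 7 8 8
  R[9]: 1 2 3 4 5 6 7 7 8 8 9 9
  R[10]: 1 2 3 4 5 6 7 7 8 8 9 10
  R[11]: 1 2 3 4 5 6 7 7 8 9 10 11
  R[12]: 1 2 3 4 5 6 7 8 9 10 11 12

the unique w with this rank table is (7, 9, 4, 2, 1, 11, 6, 3, 5, 12, 10, 8).

Fulton essential set (11 of the 27 Rothe cells):

[(2, 6, 0), (2, 8, 1), (3, 3, 0), (4, 1, 0), (6, 6, 3), (6, 8, 4), (6, 10, 5), (7, 3, 2), (7, 5, 3), (10, 10, 8), (11, 8, 7)]
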